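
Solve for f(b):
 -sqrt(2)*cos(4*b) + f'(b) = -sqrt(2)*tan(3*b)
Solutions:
 f(b) = C1 + sqrt(2)*log(cos(3*b))/3 + sqrt(2)*sin(4*b)/4


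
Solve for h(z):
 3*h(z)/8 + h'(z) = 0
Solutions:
 h(z) = C1*exp(-3*z/8)


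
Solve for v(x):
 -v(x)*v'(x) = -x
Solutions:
 v(x) = -sqrt(C1 + x^2)
 v(x) = sqrt(C1 + x^2)


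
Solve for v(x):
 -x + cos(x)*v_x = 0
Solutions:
 v(x) = C1 + Integral(x/cos(x), x)


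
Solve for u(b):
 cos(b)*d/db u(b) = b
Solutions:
 u(b) = C1 + Integral(b/cos(b), b)


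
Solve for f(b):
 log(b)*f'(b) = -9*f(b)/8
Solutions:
 f(b) = C1*exp(-9*li(b)/8)


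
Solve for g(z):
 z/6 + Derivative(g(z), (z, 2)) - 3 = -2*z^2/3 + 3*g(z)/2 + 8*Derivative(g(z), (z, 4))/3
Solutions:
 g(z) = 4*z^2/9 + z/9 + (C1*sin(sqrt(3)*z*sin(atan(sqrt(15))/2)/2) + C2*cos(sqrt(3)*z*sin(atan(sqrt(15))/2)/2))*exp(-sqrt(3)*z*cos(atan(sqrt(15))/2)/2) + (C3*sin(sqrt(3)*z*sin(atan(sqrt(15))/2)/2) + C4*cos(sqrt(3)*z*sin(atan(sqrt(15))/2)/2))*exp(sqrt(3)*z*cos(atan(sqrt(15))/2)/2) - 38/27


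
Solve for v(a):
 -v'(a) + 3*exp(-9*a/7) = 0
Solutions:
 v(a) = C1 - 7*exp(-9*a/7)/3


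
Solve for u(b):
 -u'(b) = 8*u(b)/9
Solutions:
 u(b) = C1*exp(-8*b/9)


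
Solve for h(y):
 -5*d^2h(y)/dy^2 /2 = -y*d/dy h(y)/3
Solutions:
 h(y) = C1 + C2*erfi(sqrt(15)*y/15)


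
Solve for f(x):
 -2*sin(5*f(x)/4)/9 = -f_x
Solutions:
 -2*x/9 + 2*log(cos(5*f(x)/4) - 1)/5 - 2*log(cos(5*f(x)/4) + 1)/5 = C1


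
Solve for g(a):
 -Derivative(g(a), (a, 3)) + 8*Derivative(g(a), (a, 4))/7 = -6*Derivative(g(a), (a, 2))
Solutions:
 g(a) = C1 + C2*a + (C3*sin(sqrt(1295)*a/16) + C4*cos(sqrt(1295)*a/16))*exp(7*a/16)


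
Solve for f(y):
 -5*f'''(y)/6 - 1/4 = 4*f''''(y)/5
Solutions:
 f(y) = C1 + C2*y + C3*y^2 + C4*exp(-25*y/24) - y^3/20


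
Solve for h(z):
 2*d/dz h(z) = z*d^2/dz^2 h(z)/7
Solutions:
 h(z) = C1 + C2*z^15


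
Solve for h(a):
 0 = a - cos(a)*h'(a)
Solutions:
 h(a) = C1 + Integral(a/cos(a), a)


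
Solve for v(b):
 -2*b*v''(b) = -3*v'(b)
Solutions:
 v(b) = C1 + C2*b^(5/2)


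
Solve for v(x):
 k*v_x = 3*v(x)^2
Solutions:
 v(x) = -k/(C1*k + 3*x)


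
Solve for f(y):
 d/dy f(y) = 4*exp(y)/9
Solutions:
 f(y) = C1 + 4*exp(y)/9


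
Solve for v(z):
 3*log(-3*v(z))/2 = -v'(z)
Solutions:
 2*Integral(1/(log(-_y) + log(3)), (_y, v(z)))/3 = C1 - z


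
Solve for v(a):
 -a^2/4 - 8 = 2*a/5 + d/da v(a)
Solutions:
 v(a) = C1 - a^3/12 - a^2/5 - 8*a


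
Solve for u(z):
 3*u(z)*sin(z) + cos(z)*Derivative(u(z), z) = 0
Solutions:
 u(z) = C1*cos(z)^3


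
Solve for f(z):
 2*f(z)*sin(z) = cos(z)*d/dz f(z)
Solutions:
 f(z) = C1/cos(z)^2


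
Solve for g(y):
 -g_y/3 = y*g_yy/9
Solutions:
 g(y) = C1 + C2/y^2


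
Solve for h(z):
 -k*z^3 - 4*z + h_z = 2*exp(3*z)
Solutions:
 h(z) = C1 + k*z^4/4 + 2*z^2 + 2*exp(3*z)/3


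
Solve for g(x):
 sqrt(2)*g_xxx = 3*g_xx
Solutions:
 g(x) = C1 + C2*x + C3*exp(3*sqrt(2)*x/2)


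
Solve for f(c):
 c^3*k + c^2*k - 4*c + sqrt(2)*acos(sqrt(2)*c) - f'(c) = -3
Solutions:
 f(c) = C1 + c^4*k/4 + c^3*k/3 - 2*c^2 + 3*c + sqrt(2)*(c*acos(sqrt(2)*c) - sqrt(2)*sqrt(1 - 2*c^2)/2)


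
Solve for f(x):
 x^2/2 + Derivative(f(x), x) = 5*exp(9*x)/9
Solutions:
 f(x) = C1 - x^3/6 + 5*exp(9*x)/81


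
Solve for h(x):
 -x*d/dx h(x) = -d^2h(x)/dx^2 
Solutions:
 h(x) = C1 + C2*erfi(sqrt(2)*x/2)


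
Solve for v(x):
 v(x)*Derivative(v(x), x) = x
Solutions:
 v(x) = -sqrt(C1 + x^2)
 v(x) = sqrt(C1 + x^2)


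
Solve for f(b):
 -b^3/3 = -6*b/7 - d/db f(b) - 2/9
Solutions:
 f(b) = C1 + b^4/12 - 3*b^2/7 - 2*b/9


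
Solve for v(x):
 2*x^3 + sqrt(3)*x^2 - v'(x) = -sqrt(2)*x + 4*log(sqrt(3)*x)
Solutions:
 v(x) = C1 + x^4/2 + sqrt(3)*x^3/3 + sqrt(2)*x^2/2 - 4*x*log(x) - x*log(9) + 4*x


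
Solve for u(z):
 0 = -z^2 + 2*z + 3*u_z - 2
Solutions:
 u(z) = C1 + z^3/9 - z^2/3 + 2*z/3


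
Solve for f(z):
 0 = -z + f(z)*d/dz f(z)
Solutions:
 f(z) = -sqrt(C1 + z^2)
 f(z) = sqrt(C1 + z^2)


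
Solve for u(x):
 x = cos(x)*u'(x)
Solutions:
 u(x) = C1 + Integral(x/cos(x), x)


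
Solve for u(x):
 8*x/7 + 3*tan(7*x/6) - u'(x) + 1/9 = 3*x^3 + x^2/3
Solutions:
 u(x) = C1 - 3*x^4/4 - x^3/9 + 4*x^2/7 + x/9 - 18*log(cos(7*x/6))/7


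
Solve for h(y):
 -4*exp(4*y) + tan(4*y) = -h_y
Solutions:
 h(y) = C1 + exp(4*y) + log(cos(4*y))/4


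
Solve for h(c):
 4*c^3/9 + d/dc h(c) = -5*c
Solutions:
 h(c) = C1 - c^4/9 - 5*c^2/2


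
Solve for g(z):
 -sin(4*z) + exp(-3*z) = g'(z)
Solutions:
 g(z) = C1 + cos(4*z)/4 - exp(-3*z)/3


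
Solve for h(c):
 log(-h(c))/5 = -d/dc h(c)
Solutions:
 -li(-h(c)) = C1 - c/5


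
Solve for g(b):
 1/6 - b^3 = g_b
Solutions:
 g(b) = C1 - b^4/4 + b/6


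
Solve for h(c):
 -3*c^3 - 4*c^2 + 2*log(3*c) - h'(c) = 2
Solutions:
 h(c) = C1 - 3*c^4/4 - 4*c^3/3 + 2*c*log(c) - 4*c + 2*c*log(3)


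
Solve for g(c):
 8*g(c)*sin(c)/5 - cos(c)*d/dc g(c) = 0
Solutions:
 g(c) = C1/cos(c)^(8/5)


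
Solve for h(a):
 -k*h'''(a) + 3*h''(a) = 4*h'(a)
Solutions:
 h(a) = C1 + C2*exp(a*(3 - sqrt(9 - 16*k))/(2*k)) + C3*exp(a*(sqrt(9 - 16*k) + 3)/(2*k))


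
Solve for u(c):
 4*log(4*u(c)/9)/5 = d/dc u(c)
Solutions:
 -5*Integral(1/(log(_y) - 2*log(3) + 2*log(2)), (_y, u(c)))/4 = C1 - c


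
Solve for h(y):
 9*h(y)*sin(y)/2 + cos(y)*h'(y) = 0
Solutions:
 h(y) = C1*cos(y)^(9/2)


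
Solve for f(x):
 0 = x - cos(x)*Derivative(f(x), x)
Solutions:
 f(x) = C1 + Integral(x/cos(x), x)


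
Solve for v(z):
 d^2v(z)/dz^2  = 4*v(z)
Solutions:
 v(z) = C1*exp(-2*z) + C2*exp(2*z)


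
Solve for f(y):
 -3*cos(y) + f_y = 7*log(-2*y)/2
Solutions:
 f(y) = C1 + 7*y*log(-y)/2 - 7*y/2 + 7*y*log(2)/2 + 3*sin(y)


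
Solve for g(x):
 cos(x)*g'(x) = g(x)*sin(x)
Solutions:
 g(x) = C1/cos(x)


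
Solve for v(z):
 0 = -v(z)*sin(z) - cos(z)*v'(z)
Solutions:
 v(z) = C1*cos(z)


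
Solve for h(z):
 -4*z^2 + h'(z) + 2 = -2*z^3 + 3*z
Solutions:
 h(z) = C1 - z^4/2 + 4*z^3/3 + 3*z^2/2 - 2*z


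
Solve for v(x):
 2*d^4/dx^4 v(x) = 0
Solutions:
 v(x) = C1 + C2*x + C3*x^2 + C4*x^3


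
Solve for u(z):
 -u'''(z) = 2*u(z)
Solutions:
 u(z) = C3*exp(-2^(1/3)*z) + (C1*sin(2^(1/3)*sqrt(3)*z/2) + C2*cos(2^(1/3)*sqrt(3)*z/2))*exp(2^(1/3)*z/2)


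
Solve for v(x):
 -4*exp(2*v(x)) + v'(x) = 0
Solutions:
 v(x) = log(-sqrt(-1/(C1 + 4*x))) - log(2)/2
 v(x) = log(-1/(C1 + 4*x))/2 - log(2)/2


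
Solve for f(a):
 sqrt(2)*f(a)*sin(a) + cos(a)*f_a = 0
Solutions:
 f(a) = C1*cos(a)^(sqrt(2))


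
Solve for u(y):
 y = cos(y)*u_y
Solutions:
 u(y) = C1 + Integral(y/cos(y), y)


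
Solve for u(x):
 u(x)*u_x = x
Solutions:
 u(x) = -sqrt(C1 + x^2)
 u(x) = sqrt(C1 + x^2)


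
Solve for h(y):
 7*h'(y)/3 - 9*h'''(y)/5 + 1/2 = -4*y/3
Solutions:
 h(y) = C1 + C2*exp(-sqrt(105)*y/9) + C3*exp(sqrt(105)*y/9) - 2*y^2/7 - 3*y/14


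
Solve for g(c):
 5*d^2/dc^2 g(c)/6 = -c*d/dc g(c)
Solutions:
 g(c) = C1 + C2*erf(sqrt(15)*c/5)


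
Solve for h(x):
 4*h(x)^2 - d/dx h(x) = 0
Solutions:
 h(x) = -1/(C1 + 4*x)


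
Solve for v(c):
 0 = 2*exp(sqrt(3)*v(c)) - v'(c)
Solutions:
 v(c) = sqrt(3)*(2*log(-1/(C1 + 2*c)) - log(3))/6


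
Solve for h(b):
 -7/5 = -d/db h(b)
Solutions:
 h(b) = C1 + 7*b/5


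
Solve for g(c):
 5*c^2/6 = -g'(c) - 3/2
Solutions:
 g(c) = C1 - 5*c^3/18 - 3*c/2


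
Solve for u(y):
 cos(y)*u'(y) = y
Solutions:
 u(y) = C1 + Integral(y/cos(y), y)


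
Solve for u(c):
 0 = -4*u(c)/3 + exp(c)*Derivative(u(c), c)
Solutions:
 u(c) = C1*exp(-4*exp(-c)/3)


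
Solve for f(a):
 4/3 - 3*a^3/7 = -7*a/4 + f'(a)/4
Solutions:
 f(a) = C1 - 3*a^4/7 + 7*a^2/2 + 16*a/3


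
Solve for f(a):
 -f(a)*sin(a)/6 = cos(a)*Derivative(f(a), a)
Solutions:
 f(a) = C1*cos(a)^(1/6)


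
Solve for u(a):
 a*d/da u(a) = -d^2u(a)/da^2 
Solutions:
 u(a) = C1 + C2*erf(sqrt(2)*a/2)


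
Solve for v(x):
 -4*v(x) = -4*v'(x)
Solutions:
 v(x) = C1*exp(x)


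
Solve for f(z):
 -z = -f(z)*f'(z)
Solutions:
 f(z) = -sqrt(C1 + z^2)
 f(z) = sqrt(C1 + z^2)


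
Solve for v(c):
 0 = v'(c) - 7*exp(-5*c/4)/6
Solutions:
 v(c) = C1 - 14*exp(-5*c/4)/15


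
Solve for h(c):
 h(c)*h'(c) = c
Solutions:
 h(c) = -sqrt(C1 + c^2)
 h(c) = sqrt(C1 + c^2)


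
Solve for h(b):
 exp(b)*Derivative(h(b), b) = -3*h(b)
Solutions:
 h(b) = C1*exp(3*exp(-b))


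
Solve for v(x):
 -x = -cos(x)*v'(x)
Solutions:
 v(x) = C1 + Integral(x/cos(x), x)


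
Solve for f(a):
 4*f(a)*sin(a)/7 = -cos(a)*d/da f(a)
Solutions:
 f(a) = C1*cos(a)^(4/7)


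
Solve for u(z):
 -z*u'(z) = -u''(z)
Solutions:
 u(z) = C1 + C2*erfi(sqrt(2)*z/2)


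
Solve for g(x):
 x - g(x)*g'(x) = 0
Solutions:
 g(x) = -sqrt(C1 + x^2)
 g(x) = sqrt(C1 + x^2)


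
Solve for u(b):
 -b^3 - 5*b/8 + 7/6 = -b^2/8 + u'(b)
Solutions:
 u(b) = C1 - b^4/4 + b^3/24 - 5*b^2/16 + 7*b/6


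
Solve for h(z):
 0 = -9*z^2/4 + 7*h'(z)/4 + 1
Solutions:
 h(z) = C1 + 3*z^3/7 - 4*z/7


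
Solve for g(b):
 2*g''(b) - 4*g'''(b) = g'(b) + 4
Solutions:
 g(b) = C1 - 4*b + (C2*sin(sqrt(3)*b/4) + C3*cos(sqrt(3)*b/4))*exp(b/4)


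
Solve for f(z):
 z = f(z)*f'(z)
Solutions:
 f(z) = -sqrt(C1 + z^2)
 f(z) = sqrt(C1 + z^2)


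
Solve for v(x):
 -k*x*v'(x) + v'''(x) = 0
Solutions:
 v(x) = C1 + Integral(C2*airyai(k^(1/3)*x) + C3*airybi(k^(1/3)*x), x)


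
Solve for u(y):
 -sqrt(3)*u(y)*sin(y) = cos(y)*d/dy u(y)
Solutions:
 u(y) = C1*cos(y)^(sqrt(3))


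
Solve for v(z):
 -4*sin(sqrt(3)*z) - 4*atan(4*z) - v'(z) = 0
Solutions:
 v(z) = C1 - 4*z*atan(4*z) + log(16*z^2 + 1)/2 + 4*sqrt(3)*cos(sqrt(3)*z)/3


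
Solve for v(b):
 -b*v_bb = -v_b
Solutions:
 v(b) = C1 + C2*b^2


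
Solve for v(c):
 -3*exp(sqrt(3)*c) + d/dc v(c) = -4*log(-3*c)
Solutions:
 v(c) = C1 - 4*c*log(-c) + 4*c*(1 - log(3)) + sqrt(3)*exp(sqrt(3)*c)


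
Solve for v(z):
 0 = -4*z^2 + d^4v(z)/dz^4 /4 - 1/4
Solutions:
 v(z) = C1 + C2*z + C3*z^2 + C4*z^3 + 2*z^6/45 + z^4/24


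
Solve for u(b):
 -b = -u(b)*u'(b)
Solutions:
 u(b) = -sqrt(C1 + b^2)
 u(b) = sqrt(C1 + b^2)


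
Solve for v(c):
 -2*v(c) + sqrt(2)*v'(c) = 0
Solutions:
 v(c) = C1*exp(sqrt(2)*c)


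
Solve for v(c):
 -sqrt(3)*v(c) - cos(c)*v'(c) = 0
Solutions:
 v(c) = C1*(sin(c) - 1)^(sqrt(3)/2)/(sin(c) + 1)^(sqrt(3)/2)


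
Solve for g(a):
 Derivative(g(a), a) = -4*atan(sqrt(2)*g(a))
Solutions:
 Integral(1/atan(sqrt(2)*_y), (_y, g(a))) = C1 - 4*a


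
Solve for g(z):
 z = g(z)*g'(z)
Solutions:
 g(z) = -sqrt(C1 + z^2)
 g(z) = sqrt(C1 + z^2)


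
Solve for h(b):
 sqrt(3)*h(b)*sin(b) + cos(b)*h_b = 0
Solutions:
 h(b) = C1*cos(b)^(sqrt(3))


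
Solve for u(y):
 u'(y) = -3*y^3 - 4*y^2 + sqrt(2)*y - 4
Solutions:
 u(y) = C1 - 3*y^4/4 - 4*y^3/3 + sqrt(2)*y^2/2 - 4*y


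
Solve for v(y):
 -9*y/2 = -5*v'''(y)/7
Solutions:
 v(y) = C1 + C2*y + C3*y^2 + 21*y^4/80


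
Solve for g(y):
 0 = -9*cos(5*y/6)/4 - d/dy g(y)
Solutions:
 g(y) = C1 - 27*sin(5*y/6)/10


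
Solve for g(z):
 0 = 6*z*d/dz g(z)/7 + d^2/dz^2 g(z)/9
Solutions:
 g(z) = C1 + C2*erf(3*sqrt(21)*z/7)


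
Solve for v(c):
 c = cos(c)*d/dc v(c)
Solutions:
 v(c) = C1 + Integral(c/cos(c), c)


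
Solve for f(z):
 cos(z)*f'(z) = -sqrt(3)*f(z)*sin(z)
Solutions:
 f(z) = C1*cos(z)^(sqrt(3))


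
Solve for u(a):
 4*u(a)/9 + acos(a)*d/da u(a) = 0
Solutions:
 u(a) = C1*exp(-4*Integral(1/acos(a), a)/9)


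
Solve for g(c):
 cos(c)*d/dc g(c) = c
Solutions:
 g(c) = C1 + Integral(c/cos(c), c)


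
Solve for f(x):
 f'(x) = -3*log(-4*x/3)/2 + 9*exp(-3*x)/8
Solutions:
 f(x) = C1 - 3*x*log(-x)/2 + x*(-3*log(2) + 3/2 + 3*log(3)/2) - 3*exp(-3*x)/8


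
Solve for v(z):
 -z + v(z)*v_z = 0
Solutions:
 v(z) = -sqrt(C1 + z^2)
 v(z) = sqrt(C1 + z^2)


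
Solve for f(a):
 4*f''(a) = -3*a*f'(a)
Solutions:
 f(a) = C1 + C2*erf(sqrt(6)*a/4)


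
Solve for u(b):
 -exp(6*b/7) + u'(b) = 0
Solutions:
 u(b) = C1 + 7*exp(6*b/7)/6


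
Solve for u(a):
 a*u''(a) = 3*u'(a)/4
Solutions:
 u(a) = C1 + C2*a^(7/4)


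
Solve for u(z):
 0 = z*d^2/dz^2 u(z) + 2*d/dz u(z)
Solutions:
 u(z) = C1 + C2/z


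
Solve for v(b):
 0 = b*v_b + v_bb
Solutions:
 v(b) = C1 + C2*erf(sqrt(2)*b/2)


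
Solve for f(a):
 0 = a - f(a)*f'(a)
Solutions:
 f(a) = -sqrt(C1 + a^2)
 f(a) = sqrt(C1 + a^2)


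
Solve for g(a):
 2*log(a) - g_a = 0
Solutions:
 g(a) = C1 + 2*a*log(a) - 2*a


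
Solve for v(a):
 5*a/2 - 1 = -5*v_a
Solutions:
 v(a) = C1 - a^2/4 + a/5


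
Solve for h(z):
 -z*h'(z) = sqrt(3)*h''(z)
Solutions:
 h(z) = C1 + C2*erf(sqrt(2)*3^(3/4)*z/6)


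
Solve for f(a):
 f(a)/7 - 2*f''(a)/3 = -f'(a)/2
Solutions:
 f(a) = C1*exp(a*(21 - sqrt(1113))/56) + C2*exp(a*(21 + sqrt(1113))/56)


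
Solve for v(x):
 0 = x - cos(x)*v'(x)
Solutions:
 v(x) = C1 + Integral(x/cos(x), x)


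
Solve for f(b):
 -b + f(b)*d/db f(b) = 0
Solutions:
 f(b) = -sqrt(C1 + b^2)
 f(b) = sqrt(C1 + b^2)


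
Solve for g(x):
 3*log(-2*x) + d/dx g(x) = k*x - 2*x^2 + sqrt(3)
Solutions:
 g(x) = C1 + k*x^2/2 - 2*x^3/3 - 3*x*log(-x) + x*(-3*log(2) + sqrt(3) + 3)


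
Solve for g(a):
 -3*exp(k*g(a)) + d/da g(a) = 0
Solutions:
 g(a) = Piecewise((log(-1/(C1*k + 3*a*k))/k, Ne(k, 0)), (nan, True))
 g(a) = Piecewise((C1 + 3*a, Eq(k, 0)), (nan, True))


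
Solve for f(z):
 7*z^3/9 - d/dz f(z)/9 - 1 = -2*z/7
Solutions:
 f(z) = C1 + 7*z^4/4 + 9*z^2/7 - 9*z


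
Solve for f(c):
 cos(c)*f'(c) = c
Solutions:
 f(c) = C1 + Integral(c/cos(c), c)


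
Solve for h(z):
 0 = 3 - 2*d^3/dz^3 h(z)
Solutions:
 h(z) = C1 + C2*z + C3*z^2 + z^3/4


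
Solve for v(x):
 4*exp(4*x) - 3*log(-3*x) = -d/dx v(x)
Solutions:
 v(x) = C1 + 3*x*log(-x) + 3*x*(-1 + log(3)) - exp(4*x)


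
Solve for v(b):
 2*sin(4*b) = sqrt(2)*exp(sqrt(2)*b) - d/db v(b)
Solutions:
 v(b) = C1 + exp(sqrt(2)*b) + cos(4*b)/2


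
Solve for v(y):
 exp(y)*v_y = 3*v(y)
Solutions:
 v(y) = C1*exp(-3*exp(-y))


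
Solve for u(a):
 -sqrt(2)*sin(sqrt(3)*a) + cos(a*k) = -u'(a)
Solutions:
 u(a) = C1 - sqrt(6)*cos(sqrt(3)*a)/3 - sin(a*k)/k


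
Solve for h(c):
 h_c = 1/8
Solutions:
 h(c) = C1 + c/8


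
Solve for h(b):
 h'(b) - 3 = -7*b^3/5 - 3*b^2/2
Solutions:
 h(b) = C1 - 7*b^4/20 - b^3/2 + 3*b


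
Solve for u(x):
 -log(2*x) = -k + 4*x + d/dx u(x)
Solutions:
 u(x) = C1 + k*x - 2*x^2 - x*log(x) - x*log(2) + x


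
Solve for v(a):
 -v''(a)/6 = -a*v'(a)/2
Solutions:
 v(a) = C1 + C2*erfi(sqrt(6)*a/2)


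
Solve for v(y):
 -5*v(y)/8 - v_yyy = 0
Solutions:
 v(y) = C3*exp(-5^(1/3)*y/2) + (C1*sin(sqrt(3)*5^(1/3)*y/4) + C2*cos(sqrt(3)*5^(1/3)*y/4))*exp(5^(1/3)*y/4)


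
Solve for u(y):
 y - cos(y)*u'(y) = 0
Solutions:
 u(y) = C1 + Integral(y/cos(y), y)


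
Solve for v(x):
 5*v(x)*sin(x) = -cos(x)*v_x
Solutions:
 v(x) = C1*cos(x)^5


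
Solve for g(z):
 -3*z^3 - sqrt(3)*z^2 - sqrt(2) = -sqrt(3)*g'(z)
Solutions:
 g(z) = C1 + sqrt(3)*z^4/4 + z^3/3 + sqrt(6)*z/3


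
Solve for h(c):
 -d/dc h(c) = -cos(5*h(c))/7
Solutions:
 -c/7 - log(sin(5*h(c)) - 1)/10 + log(sin(5*h(c)) + 1)/10 = C1


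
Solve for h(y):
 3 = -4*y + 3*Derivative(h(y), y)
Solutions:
 h(y) = C1 + 2*y^2/3 + y


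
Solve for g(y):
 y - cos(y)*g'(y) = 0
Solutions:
 g(y) = C1 + Integral(y/cos(y), y)


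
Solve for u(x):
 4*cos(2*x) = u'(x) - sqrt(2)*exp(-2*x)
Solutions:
 u(x) = C1 + 2*sin(2*x) - sqrt(2)*exp(-2*x)/2


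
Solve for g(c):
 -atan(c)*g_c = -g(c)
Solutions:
 g(c) = C1*exp(Integral(1/atan(c), c))


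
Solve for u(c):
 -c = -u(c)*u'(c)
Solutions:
 u(c) = -sqrt(C1 + c^2)
 u(c) = sqrt(C1 + c^2)


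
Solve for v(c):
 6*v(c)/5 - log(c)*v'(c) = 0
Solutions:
 v(c) = C1*exp(6*li(c)/5)


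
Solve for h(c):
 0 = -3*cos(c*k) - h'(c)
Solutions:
 h(c) = C1 - 3*sin(c*k)/k


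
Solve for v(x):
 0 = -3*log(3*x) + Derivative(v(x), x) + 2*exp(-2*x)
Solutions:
 v(x) = C1 + 3*x*log(x) + 3*x*(-1 + log(3)) + exp(-2*x)


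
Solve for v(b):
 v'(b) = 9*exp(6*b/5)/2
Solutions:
 v(b) = C1 + 15*exp(6*b/5)/4


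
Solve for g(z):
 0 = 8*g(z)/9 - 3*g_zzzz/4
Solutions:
 g(z) = C1*exp(-2*6^(1/4)*z/3) + C2*exp(2*6^(1/4)*z/3) + C3*sin(2*6^(1/4)*z/3) + C4*cos(2*6^(1/4)*z/3)


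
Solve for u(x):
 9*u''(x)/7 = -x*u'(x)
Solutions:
 u(x) = C1 + C2*erf(sqrt(14)*x/6)


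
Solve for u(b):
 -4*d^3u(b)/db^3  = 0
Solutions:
 u(b) = C1 + C2*b + C3*b^2


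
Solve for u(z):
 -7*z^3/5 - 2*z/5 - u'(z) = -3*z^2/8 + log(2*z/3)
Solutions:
 u(z) = C1 - 7*z^4/20 + z^3/8 - z^2/5 - z*log(z) + z*log(3/2) + z


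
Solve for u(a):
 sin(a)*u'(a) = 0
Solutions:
 u(a) = C1


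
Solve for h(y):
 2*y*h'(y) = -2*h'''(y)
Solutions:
 h(y) = C1 + Integral(C2*airyai(-y) + C3*airybi(-y), y)


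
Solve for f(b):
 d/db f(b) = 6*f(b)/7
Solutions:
 f(b) = C1*exp(6*b/7)


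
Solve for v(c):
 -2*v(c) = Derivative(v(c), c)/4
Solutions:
 v(c) = C1*exp(-8*c)


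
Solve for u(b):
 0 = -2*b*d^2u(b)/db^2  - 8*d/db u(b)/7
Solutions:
 u(b) = C1 + C2*b^(3/7)


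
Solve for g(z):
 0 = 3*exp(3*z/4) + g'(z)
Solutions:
 g(z) = C1 - 4*exp(3*z/4)


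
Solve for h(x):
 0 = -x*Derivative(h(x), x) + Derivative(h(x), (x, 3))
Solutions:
 h(x) = C1 + Integral(C2*airyai(x) + C3*airybi(x), x)


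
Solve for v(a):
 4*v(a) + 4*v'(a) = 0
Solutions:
 v(a) = C1*exp(-a)


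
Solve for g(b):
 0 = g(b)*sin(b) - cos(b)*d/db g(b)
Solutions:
 g(b) = C1/cos(b)


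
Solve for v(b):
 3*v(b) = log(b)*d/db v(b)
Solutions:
 v(b) = C1*exp(3*li(b))


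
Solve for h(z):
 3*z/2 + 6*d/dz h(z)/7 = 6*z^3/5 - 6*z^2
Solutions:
 h(z) = C1 + 7*z^4/20 - 7*z^3/3 - 7*z^2/8


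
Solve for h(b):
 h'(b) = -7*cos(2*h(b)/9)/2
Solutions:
 7*b/2 - 9*log(sin(2*h(b)/9) - 1)/4 + 9*log(sin(2*h(b)/9) + 1)/4 = C1


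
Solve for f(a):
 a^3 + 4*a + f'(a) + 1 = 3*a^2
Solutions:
 f(a) = C1 - a^4/4 + a^3 - 2*a^2 - a


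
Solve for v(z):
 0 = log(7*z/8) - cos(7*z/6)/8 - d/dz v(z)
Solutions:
 v(z) = C1 + z*log(z) - 3*z*log(2) - z + z*log(7) - 3*sin(7*z/6)/28


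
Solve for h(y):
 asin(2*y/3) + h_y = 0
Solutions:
 h(y) = C1 - y*asin(2*y/3) - sqrt(9 - 4*y^2)/2


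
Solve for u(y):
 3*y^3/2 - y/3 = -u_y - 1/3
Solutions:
 u(y) = C1 - 3*y^4/8 + y^2/6 - y/3


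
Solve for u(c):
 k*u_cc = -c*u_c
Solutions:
 u(c) = C1 + C2*sqrt(k)*erf(sqrt(2)*c*sqrt(1/k)/2)


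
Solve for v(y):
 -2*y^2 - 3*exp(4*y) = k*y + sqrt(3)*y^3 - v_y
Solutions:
 v(y) = C1 + k*y^2/2 + sqrt(3)*y^4/4 + 2*y^3/3 + 3*exp(4*y)/4


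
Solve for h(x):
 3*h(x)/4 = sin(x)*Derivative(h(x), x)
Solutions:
 h(x) = C1*(cos(x) - 1)^(3/8)/(cos(x) + 1)^(3/8)


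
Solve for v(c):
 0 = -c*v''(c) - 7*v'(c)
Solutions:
 v(c) = C1 + C2/c^6


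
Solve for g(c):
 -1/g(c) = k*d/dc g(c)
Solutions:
 g(c) = -sqrt(C1 - 2*c/k)
 g(c) = sqrt(C1 - 2*c/k)


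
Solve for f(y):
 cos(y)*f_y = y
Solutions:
 f(y) = C1 + Integral(y/cos(y), y)


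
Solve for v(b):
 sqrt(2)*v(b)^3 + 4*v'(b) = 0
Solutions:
 v(b) = -sqrt(2)*sqrt(-1/(C1 - sqrt(2)*b))
 v(b) = sqrt(2)*sqrt(-1/(C1 - sqrt(2)*b))


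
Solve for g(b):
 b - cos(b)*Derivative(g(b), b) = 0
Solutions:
 g(b) = C1 + Integral(b/cos(b), b)


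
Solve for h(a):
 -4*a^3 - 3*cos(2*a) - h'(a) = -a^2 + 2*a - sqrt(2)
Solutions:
 h(a) = C1 - a^4 + a^3/3 - a^2 + sqrt(2)*a - 3*sin(2*a)/2


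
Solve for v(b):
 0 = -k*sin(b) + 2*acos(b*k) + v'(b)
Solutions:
 v(b) = C1 - k*cos(b) - 2*Piecewise((b*acos(b*k) - sqrt(-b^2*k^2 + 1)/k, Ne(k, 0)), (pi*b/2, True))


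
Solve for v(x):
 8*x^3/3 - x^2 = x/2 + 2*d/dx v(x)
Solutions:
 v(x) = C1 + x^4/3 - x^3/6 - x^2/8


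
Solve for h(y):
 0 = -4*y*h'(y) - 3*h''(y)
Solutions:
 h(y) = C1 + C2*erf(sqrt(6)*y/3)


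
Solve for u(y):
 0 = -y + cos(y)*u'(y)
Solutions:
 u(y) = C1 + Integral(y/cos(y), y)


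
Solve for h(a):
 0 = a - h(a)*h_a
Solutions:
 h(a) = -sqrt(C1 + a^2)
 h(a) = sqrt(C1 + a^2)


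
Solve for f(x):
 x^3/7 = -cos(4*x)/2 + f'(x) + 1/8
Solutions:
 f(x) = C1 + x^4/28 - x/8 + sin(4*x)/8


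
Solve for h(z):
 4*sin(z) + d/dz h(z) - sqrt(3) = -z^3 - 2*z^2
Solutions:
 h(z) = C1 - z^4/4 - 2*z^3/3 + sqrt(3)*z + 4*cos(z)


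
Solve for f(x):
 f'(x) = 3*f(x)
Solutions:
 f(x) = C1*exp(3*x)


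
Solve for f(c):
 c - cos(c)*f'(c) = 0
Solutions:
 f(c) = C1 + Integral(c/cos(c), c)


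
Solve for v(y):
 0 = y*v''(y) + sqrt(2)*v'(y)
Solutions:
 v(y) = C1 + C2*y^(1 - sqrt(2))


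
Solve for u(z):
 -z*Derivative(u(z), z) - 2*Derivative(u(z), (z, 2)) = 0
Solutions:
 u(z) = C1 + C2*erf(z/2)


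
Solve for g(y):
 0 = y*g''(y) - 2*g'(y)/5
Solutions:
 g(y) = C1 + C2*y^(7/5)


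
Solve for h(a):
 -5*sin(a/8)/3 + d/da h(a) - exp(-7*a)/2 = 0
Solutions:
 h(a) = C1 - 40*cos(a/8)/3 - exp(-7*a)/14


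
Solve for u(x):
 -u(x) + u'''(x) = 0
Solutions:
 u(x) = C3*exp(x) + (C1*sin(sqrt(3)*x/2) + C2*cos(sqrt(3)*x/2))*exp(-x/2)


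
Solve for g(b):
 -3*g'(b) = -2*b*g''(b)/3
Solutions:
 g(b) = C1 + C2*b^(11/2)


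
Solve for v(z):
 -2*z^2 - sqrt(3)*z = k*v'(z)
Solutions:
 v(z) = C1 - 2*z^3/(3*k) - sqrt(3)*z^2/(2*k)


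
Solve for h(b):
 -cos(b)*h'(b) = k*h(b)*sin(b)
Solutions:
 h(b) = C1*exp(k*log(cos(b)))


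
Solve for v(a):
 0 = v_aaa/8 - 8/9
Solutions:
 v(a) = C1 + C2*a + C3*a^2 + 32*a^3/27


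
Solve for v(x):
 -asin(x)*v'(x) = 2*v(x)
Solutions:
 v(x) = C1*exp(-2*Integral(1/asin(x), x))


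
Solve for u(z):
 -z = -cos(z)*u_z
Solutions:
 u(z) = C1 + Integral(z/cos(z), z)


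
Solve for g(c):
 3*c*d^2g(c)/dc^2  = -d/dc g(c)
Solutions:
 g(c) = C1 + C2*c^(2/3)


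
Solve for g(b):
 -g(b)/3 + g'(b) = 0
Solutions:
 g(b) = C1*exp(b/3)


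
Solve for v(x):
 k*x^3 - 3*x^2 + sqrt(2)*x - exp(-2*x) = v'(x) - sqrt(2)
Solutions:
 v(x) = C1 + k*x^4/4 - x^3 + sqrt(2)*x^2/2 + sqrt(2)*x + exp(-2*x)/2


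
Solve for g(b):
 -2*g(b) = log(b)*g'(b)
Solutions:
 g(b) = C1*exp(-2*li(b))


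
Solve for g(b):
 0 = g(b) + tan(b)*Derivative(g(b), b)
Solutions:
 g(b) = C1/sin(b)


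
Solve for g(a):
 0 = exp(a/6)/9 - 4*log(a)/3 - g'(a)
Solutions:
 g(a) = C1 - 4*a*log(a)/3 + 4*a/3 + 2*exp(a/6)/3


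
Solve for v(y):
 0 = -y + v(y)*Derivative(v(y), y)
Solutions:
 v(y) = -sqrt(C1 + y^2)
 v(y) = sqrt(C1 + y^2)


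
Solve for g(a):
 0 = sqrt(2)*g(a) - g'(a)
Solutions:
 g(a) = C1*exp(sqrt(2)*a)


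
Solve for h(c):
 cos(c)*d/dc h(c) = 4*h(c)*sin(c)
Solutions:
 h(c) = C1/cos(c)^4


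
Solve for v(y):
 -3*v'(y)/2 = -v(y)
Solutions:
 v(y) = C1*exp(2*y/3)


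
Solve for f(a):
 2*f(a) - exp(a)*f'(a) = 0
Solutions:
 f(a) = C1*exp(-2*exp(-a))


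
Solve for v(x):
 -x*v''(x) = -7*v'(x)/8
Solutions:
 v(x) = C1 + C2*x^(15/8)


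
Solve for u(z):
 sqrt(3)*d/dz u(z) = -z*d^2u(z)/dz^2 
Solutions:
 u(z) = C1 + C2*z^(1 - sqrt(3))


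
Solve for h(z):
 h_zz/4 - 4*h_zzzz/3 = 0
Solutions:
 h(z) = C1 + C2*z + C3*exp(-sqrt(3)*z/4) + C4*exp(sqrt(3)*z/4)


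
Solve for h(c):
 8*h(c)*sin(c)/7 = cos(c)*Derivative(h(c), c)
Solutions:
 h(c) = C1/cos(c)^(8/7)


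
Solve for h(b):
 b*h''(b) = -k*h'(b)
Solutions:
 h(b) = C1 + b^(1 - re(k))*(C2*sin(log(b)*Abs(im(k))) + C3*cos(log(b)*im(k)))


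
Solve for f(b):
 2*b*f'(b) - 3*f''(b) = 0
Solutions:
 f(b) = C1 + C2*erfi(sqrt(3)*b/3)


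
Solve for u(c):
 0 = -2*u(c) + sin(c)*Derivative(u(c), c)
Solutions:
 u(c) = C1*(cos(c) - 1)/(cos(c) + 1)


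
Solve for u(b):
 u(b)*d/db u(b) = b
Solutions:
 u(b) = -sqrt(C1 + b^2)
 u(b) = sqrt(C1 + b^2)


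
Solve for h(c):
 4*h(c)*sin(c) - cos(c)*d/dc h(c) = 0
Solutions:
 h(c) = C1/cos(c)^4


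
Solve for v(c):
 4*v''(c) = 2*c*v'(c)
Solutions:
 v(c) = C1 + C2*erfi(c/2)


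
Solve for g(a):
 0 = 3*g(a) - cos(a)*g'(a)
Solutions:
 g(a) = C1*(sin(a) + 1)^(3/2)/(sin(a) - 1)^(3/2)


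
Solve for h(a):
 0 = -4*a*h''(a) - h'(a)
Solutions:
 h(a) = C1 + C2*a^(3/4)


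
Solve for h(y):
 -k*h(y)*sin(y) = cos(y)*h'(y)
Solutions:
 h(y) = C1*exp(k*log(cos(y)))


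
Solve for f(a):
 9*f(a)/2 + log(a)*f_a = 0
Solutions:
 f(a) = C1*exp(-9*li(a)/2)


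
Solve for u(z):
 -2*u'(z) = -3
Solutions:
 u(z) = C1 + 3*z/2


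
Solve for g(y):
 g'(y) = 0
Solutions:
 g(y) = C1


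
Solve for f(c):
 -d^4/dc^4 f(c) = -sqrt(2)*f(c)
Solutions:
 f(c) = C1*exp(-2^(1/8)*c) + C2*exp(2^(1/8)*c) + C3*sin(2^(1/8)*c) + C4*cos(2^(1/8)*c)


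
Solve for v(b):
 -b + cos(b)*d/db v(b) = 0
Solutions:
 v(b) = C1 + Integral(b/cos(b), b)


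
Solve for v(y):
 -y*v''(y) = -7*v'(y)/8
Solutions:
 v(y) = C1 + C2*y^(15/8)


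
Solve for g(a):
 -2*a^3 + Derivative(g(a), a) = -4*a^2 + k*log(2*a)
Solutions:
 g(a) = C1 + a^4/2 - 4*a^3/3 + a*k*log(a) - a*k + a*k*log(2)


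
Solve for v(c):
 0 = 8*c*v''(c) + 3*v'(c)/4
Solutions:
 v(c) = C1 + C2*c^(29/32)


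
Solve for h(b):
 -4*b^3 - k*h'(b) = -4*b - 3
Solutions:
 h(b) = C1 - b^4/k + 2*b^2/k + 3*b/k


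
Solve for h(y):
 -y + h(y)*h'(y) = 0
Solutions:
 h(y) = -sqrt(C1 + y^2)
 h(y) = sqrt(C1 + y^2)


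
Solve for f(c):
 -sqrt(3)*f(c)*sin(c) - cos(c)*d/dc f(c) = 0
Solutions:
 f(c) = C1*cos(c)^(sqrt(3))


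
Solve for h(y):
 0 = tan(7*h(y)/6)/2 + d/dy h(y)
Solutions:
 h(y) = -6*asin(C1*exp(-7*y/12))/7 + 6*pi/7
 h(y) = 6*asin(C1*exp(-7*y/12))/7


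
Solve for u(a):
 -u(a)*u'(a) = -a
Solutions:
 u(a) = -sqrt(C1 + a^2)
 u(a) = sqrt(C1 + a^2)


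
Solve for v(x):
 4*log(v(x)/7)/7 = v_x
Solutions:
 7*Integral(1/(-log(_y) + log(7)), (_y, v(x)))/4 = C1 - x


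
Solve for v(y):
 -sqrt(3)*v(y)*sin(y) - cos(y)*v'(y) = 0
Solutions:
 v(y) = C1*cos(y)^(sqrt(3))


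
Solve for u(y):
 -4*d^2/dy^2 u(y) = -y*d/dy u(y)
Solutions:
 u(y) = C1 + C2*erfi(sqrt(2)*y/4)


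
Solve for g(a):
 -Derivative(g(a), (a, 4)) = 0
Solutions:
 g(a) = C1 + C2*a + C3*a^2 + C4*a^3


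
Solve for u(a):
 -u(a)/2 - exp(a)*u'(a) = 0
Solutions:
 u(a) = C1*exp(exp(-a)/2)


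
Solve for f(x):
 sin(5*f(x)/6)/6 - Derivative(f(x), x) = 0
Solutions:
 -x/6 + 3*log(cos(5*f(x)/6) - 1)/5 - 3*log(cos(5*f(x)/6) + 1)/5 = C1


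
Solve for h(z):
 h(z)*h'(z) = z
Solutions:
 h(z) = -sqrt(C1 + z^2)
 h(z) = sqrt(C1 + z^2)


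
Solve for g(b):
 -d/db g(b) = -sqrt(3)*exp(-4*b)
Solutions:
 g(b) = C1 - sqrt(3)*exp(-4*b)/4


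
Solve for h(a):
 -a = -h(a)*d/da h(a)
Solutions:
 h(a) = -sqrt(C1 + a^2)
 h(a) = sqrt(C1 + a^2)


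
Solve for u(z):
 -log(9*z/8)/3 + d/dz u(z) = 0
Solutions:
 u(z) = C1 + z*log(z)/3 - z*log(2) - z/3 + 2*z*log(3)/3


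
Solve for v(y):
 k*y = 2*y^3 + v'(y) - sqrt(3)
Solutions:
 v(y) = C1 + k*y^2/2 - y^4/2 + sqrt(3)*y


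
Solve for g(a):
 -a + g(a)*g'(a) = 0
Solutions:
 g(a) = -sqrt(C1 + a^2)
 g(a) = sqrt(C1 + a^2)


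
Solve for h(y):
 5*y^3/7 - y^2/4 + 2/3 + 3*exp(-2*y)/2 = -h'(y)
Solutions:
 h(y) = C1 - 5*y^4/28 + y^3/12 - 2*y/3 + 3*exp(-2*y)/4


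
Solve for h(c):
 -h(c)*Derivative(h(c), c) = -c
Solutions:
 h(c) = -sqrt(C1 + c^2)
 h(c) = sqrt(C1 + c^2)


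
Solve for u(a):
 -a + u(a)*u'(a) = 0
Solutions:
 u(a) = -sqrt(C1 + a^2)
 u(a) = sqrt(C1 + a^2)


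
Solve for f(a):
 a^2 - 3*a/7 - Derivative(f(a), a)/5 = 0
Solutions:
 f(a) = C1 + 5*a^3/3 - 15*a^2/14


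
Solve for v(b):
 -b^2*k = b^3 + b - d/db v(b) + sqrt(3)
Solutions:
 v(b) = C1 + b^4/4 + b^3*k/3 + b^2/2 + sqrt(3)*b


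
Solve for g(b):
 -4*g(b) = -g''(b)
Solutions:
 g(b) = C1*exp(-2*b) + C2*exp(2*b)


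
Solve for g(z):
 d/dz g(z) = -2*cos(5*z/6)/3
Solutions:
 g(z) = C1 - 4*sin(5*z/6)/5


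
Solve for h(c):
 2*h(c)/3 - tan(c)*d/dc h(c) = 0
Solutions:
 h(c) = C1*sin(c)^(2/3)


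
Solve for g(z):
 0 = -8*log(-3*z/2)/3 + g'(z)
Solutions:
 g(z) = C1 + 8*z*log(-z)/3 + 8*z*(-1 - log(2) + log(3))/3


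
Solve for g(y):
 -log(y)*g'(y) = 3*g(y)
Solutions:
 g(y) = C1*exp(-3*li(y))


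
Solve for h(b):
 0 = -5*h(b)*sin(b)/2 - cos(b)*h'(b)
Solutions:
 h(b) = C1*cos(b)^(5/2)


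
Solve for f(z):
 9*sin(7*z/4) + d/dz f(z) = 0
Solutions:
 f(z) = C1 + 36*cos(7*z/4)/7


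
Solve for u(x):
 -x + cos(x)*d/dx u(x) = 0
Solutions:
 u(x) = C1 + Integral(x/cos(x), x)


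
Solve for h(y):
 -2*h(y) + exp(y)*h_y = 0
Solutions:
 h(y) = C1*exp(-2*exp(-y))


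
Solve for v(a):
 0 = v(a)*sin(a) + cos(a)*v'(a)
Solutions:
 v(a) = C1*cos(a)


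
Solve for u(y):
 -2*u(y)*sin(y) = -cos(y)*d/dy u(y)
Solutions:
 u(y) = C1/cos(y)^2


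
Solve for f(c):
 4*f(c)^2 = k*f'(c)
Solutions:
 f(c) = -k/(C1*k + 4*c)


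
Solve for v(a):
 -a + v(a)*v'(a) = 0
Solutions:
 v(a) = -sqrt(C1 + a^2)
 v(a) = sqrt(C1 + a^2)


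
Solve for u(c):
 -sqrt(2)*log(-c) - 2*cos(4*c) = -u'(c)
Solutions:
 u(c) = C1 + sqrt(2)*c*(log(-c) - 1) + sin(4*c)/2


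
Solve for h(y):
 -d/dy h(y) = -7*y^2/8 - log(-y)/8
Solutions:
 h(y) = C1 + 7*y^3/24 + y*log(-y)/8 - y/8


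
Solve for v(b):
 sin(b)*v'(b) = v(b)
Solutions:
 v(b) = C1*sqrt(cos(b) - 1)/sqrt(cos(b) + 1)


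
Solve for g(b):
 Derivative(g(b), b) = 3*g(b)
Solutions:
 g(b) = C1*exp(3*b)


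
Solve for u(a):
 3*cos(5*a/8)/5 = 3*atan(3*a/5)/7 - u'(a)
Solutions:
 u(a) = C1 + 3*a*atan(3*a/5)/7 - 5*log(9*a^2 + 25)/14 - 24*sin(5*a/8)/25


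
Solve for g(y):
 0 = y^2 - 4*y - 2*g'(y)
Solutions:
 g(y) = C1 + y^3/6 - y^2


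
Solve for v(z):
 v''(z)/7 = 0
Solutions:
 v(z) = C1 + C2*z


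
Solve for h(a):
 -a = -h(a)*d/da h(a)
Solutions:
 h(a) = -sqrt(C1 + a^2)
 h(a) = sqrt(C1 + a^2)


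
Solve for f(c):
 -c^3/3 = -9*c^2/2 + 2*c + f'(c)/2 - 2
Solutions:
 f(c) = C1 - c^4/6 + 3*c^3 - 2*c^2 + 4*c


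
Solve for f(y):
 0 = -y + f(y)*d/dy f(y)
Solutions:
 f(y) = -sqrt(C1 + y^2)
 f(y) = sqrt(C1 + y^2)


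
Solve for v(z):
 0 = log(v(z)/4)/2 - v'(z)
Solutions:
 2*Integral(1/(-log(_y) + 2*log(2)), (_y, v(z))) = C1 - z


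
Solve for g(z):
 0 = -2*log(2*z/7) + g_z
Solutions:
 g(z) = C1 + 2*z*log(z) + z*log(4/49) - 2*z


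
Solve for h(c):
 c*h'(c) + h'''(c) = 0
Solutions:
 h(c) = C1 + Integral(C2*airyai(-c) + C3*airybi(-c), c)


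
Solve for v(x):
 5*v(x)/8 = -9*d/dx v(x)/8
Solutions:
 v(x) = C1*exp(-5*x/9)


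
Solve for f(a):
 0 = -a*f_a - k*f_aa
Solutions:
 f(a) = C1 + C2*sqrt(k)*erf(sqrt(2)*a*sqrt(1/k)/2)


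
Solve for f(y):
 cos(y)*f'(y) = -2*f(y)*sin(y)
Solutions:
 f(y) = C1*cos(y)^2


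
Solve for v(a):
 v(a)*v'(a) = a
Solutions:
 v(a) = -sqrt(C1 + a^2)
 v(a) = sqrt(C1 + a^2)


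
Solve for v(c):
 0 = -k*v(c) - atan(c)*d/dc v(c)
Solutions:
 v(c) = C1*exp(-k*Integral(1/atan(c), c))


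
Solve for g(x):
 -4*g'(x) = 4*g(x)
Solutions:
 g(x) = C1*exp(-x)


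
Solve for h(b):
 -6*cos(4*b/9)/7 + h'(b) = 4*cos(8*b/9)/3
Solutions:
 h(b) = C1 + 27*sin(4*b/9)/14 + 3*sin(8*b/9)/2


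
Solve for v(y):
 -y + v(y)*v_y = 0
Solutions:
 v(y) = -sqrt(C1 + y^2)
 v(y) = sqrt(C1 + y^2)


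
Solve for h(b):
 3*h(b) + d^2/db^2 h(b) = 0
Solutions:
 h(b) = C1*sin(sqrt(3)*b) + C2*cos(sqrt(3)*b)


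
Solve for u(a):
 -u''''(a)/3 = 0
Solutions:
 u(a) = C1 + C2*a + C3*a^2 + C4*a^3


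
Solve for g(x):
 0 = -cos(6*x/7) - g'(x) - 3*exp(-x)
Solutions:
 g(x) = C1 - 7*sin(6*x/7)/6 + 3*exp(-x)


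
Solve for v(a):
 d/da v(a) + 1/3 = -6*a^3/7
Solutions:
 v(a) = C1 - 3*a^4/14 - a/3


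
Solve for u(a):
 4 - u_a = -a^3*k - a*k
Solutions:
 u(a) = C1 + a^4*k/4 + a^2*k/2 + 4*a


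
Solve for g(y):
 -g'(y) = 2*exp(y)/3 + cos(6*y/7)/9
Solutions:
 g(y) = C1 - 2*exp(y)/3 - 7*sin(6*y/7)/54


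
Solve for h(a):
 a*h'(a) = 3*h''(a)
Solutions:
 h(a) = C1 + C2*erfi(sqrt(6)*a/6)


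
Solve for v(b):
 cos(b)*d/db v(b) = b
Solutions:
 v(b) = C1 + Integral(b/cos(b), b)


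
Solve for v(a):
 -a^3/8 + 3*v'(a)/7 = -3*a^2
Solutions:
 v(a) = C1 + 7*a^4/96 - 7*a^3/3


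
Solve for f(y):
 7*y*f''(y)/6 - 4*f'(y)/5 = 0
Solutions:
 f(y) = C1 + C2*y^(59/35)


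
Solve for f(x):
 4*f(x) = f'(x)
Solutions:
 f(x) = C1*exp(4*x)


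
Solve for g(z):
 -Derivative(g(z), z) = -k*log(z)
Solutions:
 g(z) = C1 + k*z*log(z) - k*z


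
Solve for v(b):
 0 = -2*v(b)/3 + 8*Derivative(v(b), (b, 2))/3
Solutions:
 v(b) = C1*exp(-b/2) + C2*exp(b/2)


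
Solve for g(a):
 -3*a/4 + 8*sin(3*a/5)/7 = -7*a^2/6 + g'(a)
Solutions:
 g(a) = C1 + 7*a^3/18 - 3*a^2/8 - 40*cos(3*a/5)/21


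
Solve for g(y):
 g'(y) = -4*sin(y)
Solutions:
 g(y) = C1 + 4*cos(y)


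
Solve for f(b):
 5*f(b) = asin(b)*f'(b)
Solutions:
 f(b) = C1*exp(5*Integral(1/asin(b), b))


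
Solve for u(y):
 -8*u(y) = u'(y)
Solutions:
 u(y) = C1*exp(-8*y)


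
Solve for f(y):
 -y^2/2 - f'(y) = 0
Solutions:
 f(y) = C1 - y^3/6


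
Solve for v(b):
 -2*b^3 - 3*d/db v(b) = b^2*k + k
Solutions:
 v(b) = C1 - b^4/6 - b^3*k/9 - b*k/3


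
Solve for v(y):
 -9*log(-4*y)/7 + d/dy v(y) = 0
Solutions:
 v(y) = C1 + 9*y*log(-y)/7 + 9*y*(-1 + 2*log(2))/7


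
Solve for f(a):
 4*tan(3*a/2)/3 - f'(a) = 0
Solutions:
 f(a) = C1 - 8*log(cos(3*a/2))/9


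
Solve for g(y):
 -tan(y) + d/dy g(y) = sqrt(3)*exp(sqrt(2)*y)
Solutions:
 g(y) = C1 + sqrt(6)*exp(sqrt(2)*y)/2 - log(cos(y))


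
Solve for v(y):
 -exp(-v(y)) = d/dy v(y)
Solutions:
 v(y) = log(C1 - y)


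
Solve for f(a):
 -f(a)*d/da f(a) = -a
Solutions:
 f(a) = -sqrt(C1 + a^2)
 f(a) = sqrt(C1 + a^2)


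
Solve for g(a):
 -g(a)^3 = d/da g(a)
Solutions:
 g(a) = -sqrt(2)*sqrt(-1/(C1 - a))/2
 g(a) = sqrt(2)*sqrt(-1/(C1 - a))/2


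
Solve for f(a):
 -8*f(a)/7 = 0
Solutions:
 f(a) = 0


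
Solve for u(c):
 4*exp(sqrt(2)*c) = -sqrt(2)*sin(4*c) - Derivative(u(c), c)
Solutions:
 u(c) = C1 - 2*sqrt(2)*exp(sqrt(2)*c) + sqrt(2)*cos(4*c)/4


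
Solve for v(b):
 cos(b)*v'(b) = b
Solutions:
 v(b) = C1 + Integral(b/cos(b), b)


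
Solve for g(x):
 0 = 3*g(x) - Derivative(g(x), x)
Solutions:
 g(x) = C1*exp(3*x)


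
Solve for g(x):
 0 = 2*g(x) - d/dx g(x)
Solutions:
 g(x) = C1*exp(2*x)


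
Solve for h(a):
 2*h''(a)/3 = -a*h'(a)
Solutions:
 h(a) = C1 + C2*erf(sqrt(3)*a/2)


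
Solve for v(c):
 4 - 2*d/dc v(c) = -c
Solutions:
 v(c) = C1 + c^2/4 + 2*c


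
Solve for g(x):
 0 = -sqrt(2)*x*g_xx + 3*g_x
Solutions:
 g(x) = C1 + C2*x^(1 + 3*sqrt(2)/2)


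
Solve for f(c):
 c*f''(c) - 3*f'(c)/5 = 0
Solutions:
 f(c) = C1 + C2*c^(8/5)


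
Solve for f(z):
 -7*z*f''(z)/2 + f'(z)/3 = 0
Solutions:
 f(z) = C1 + C2*z^(23/21)


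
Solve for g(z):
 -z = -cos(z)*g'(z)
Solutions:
 g(z) = C1 + Integral(z/cos(z), z)


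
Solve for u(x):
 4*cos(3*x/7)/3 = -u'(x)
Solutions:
 u(x) = C1 - 28*sin(3*x/7)/9


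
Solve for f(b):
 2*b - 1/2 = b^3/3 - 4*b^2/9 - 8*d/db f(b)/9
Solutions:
 f(b) = C1 + 3*b^4/32 - b^3/6 - 9*b^2/8 + 9*b/16


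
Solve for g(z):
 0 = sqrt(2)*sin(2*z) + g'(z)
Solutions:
 g(z) = C1 + sqrt(2)*cos(2*z)/2


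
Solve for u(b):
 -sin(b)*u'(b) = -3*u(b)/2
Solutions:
 u(b) = C1*(cos(b) - 1)^(3/4)/(cos(b) + 1)^(3/4)


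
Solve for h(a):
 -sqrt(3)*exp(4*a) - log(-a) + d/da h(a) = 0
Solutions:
 h(a) = C1 + a*log(-a) - a + sqrt(3)*exp(4*a)/4


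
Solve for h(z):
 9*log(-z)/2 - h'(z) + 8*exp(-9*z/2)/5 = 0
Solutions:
 h(z) = C1 + 9*z*log(-z)/2 - 9*z/2 - 16*exp(-9*z/2)/45


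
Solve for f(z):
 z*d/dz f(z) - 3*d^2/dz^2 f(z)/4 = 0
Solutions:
 f(z) = C1 + C2*erfi(sqrt(6)*z/3)


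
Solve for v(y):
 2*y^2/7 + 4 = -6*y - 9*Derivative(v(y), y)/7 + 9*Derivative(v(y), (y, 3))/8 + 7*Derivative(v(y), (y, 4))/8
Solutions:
 v(y) = C1 + C2*exp(-y*(3*3^(1/3)/(2*sqrt(154) + 25)^(1/3) + 6 + 3^(2/3)*(2*sqrt(154) + 25)^(1/3))/14)*sin(3*3^(1/6)*y*(-(2*sqrt(154) + 25)^(1/3) + 3^(2/3)/(2*sqrt(154) + 25)^(1/3))/14) + C3*exp(-y*(3*3^(1/3)/(2*sqrt(154) + 25)^(1/3) + 6 + 3^(2/3)*(2*sqrt(154) + 25)^(1/3))/14)*cos(3*3^(1/6)*y*(-(2*sqrt(154) + 25)^(1/3) + 3^(2/3)/(2*sqrt(154) + 25)^(1/3))/14) + C4*exp(y*(-3 + 3*3^(1/3)/(2*sqrt(154) + 25)^(1/3) + 3^(2/3)*(2*sqrt(154) + 25)^(1/3))/7) - 2*y^3/27 - 7*y^2/3 - 7*y/2


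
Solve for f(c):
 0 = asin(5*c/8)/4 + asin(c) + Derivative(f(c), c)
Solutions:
 f(c) = C1 - c*asin(5*c/8)/4 - c*asin(c) - sqrt(1 - c^2) - sqrt(64 - 25*c^2)/20


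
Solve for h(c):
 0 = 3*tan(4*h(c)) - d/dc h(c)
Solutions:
 h(c) = -asin(C1*exp(12*c))/4 + pi/4
 h(c) = asin(C1*exp(12*c))/4


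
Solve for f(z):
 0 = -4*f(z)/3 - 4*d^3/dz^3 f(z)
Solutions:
 f(z) = C3*exp(-3^(2/3)*z/3) + (C1*sin(3^(1/6)*z/2) + C2*cos(3^(1/6)*z/2))*exp(3^(2/3)*z/6)


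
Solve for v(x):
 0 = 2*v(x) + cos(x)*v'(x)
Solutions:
 v(x) = C1*(sin(x) - 1)/(sin(x) + 1)


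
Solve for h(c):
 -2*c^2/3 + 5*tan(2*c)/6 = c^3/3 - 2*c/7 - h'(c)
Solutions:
 h(c) = C1 + c^4/12 + 2*c^3/9 - c^2/7 + 5*log(cos(2*c))/12


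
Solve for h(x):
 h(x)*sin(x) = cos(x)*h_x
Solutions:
 h(x) = C1/cos(x)


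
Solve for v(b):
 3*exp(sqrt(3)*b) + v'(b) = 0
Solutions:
 v(b) = C1 - sqrt(3)*exp(sqrt(3)*b)


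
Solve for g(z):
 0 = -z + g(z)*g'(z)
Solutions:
 g(z) = -sqrt(C1 + z^2)
 g(z) = sqrt(C1 + z^2)


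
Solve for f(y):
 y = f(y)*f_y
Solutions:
 f(y) = -sqrt(C1 + y^2)
 f(y) = sqrt(C1 + y^2)


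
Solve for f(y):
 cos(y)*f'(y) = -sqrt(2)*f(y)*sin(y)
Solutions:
 f(y) = C1*cos(y)^(sqrt(2))


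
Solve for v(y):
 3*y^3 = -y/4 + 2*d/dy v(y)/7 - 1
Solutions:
 v(y) = C1 + 21*y^4/8 + 7*y^2/16 + 7*y/2


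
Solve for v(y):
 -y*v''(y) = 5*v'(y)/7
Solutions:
 v(y) = C1 + C2*y^(2/7)


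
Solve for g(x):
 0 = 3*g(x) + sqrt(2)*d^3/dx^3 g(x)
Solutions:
 g(x) = C3*exp(-2^(5/6)*3^(1/3)*x/2) + (C1*sin(6^(5/6)*x/4) + C2*cos(6^(5/6)*x/4))*exp(2^(5/6)*3^(1/3)*x/4)


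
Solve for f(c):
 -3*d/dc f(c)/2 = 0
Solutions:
 f(c) = C1


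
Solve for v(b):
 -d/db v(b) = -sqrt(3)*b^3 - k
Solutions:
 v(b) = C1 + sqrt(3)*b^4/4 + b*k


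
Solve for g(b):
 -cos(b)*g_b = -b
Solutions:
 g(b) = C1 + Integral(b/cos(b), b)


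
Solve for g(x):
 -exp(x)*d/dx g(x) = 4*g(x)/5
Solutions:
 g(x) = C1*exp(4*exp(-x)/5)


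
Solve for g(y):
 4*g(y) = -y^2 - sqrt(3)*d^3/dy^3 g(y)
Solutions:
 g(y) = C3*exp(-2^(2/3)*3^(5/6)*y/3) - y^2/4 + (C1*sin(2^(2/3)*3^(1/3)*y/2) + C2*cos(2^(2/3)*3^(1/3)*y/2))*exp(2^(2/3)*3^(5/6)*y/6)


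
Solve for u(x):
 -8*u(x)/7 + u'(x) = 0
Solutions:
 u(x) = C1*exp(8*x/7)


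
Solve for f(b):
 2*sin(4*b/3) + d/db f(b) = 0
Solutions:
 f(b) = C1 + 3*cos(4*b/3)/2


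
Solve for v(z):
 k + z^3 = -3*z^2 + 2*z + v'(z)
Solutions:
 v(z) = C1 + k*z + z^4/4 + z^3 - z^2


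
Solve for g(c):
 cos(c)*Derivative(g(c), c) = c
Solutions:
 g(c) = C1 + Integral(c/cos(c), c)


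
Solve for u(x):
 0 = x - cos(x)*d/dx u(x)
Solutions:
 u(x) = C1 + Integral(x/cos(x), x)


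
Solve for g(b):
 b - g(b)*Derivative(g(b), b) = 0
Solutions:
 g(b) = -sqrt(C1 + b^2)
 g(b) = sqrt(C1 + b^2)


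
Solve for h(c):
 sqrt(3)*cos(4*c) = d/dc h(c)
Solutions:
 h(c) = C1 + sqrt(3)*sin(4*c)/4
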